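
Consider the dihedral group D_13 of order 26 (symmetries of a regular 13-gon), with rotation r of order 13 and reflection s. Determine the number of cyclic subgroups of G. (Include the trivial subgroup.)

Group the elements of G by the cyclic subgroup they generate; each cyclic subgroup of order d accounts for φ(d) elements.
Cyclic subgroups by order — order 1: 1; order 2: 13; order 13: 1.
Total: 15.

15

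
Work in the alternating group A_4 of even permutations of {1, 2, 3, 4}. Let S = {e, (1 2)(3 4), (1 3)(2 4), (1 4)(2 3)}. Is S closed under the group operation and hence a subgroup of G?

Yes

|S| = 4 divides |G| = 12, consistent with Lagrange.
S contains the identity, every element's inverse is in S, and S is closed under ∘: it is a subgroup.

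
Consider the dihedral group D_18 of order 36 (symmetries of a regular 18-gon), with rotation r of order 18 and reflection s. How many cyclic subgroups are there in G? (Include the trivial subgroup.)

24

Group the elements of G by the cyclic subgroup they generate; each cyclic subgroup of order d accounts for φ(d) elements.
Cyclic subgroups by order — order 1: 1; order 2: 19; order 3: 1; order 6: 1; order 9: 1; order 18: 1.
Total: 24.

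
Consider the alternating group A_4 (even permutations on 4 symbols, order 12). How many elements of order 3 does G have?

The elements of order 3 are: (2 3 4), (2 4 3), (1 2 3), (1 2 4), (1 3 2), (1 3 4), (1 4 2), (1 4 3).
That's 8.

8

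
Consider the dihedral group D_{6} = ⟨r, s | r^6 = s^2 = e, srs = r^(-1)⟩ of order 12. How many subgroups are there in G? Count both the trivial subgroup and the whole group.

|G| = 12, so by Lagrange every subgroup order divides 12. Divisors: 1, 2, 3, 4, 6, 12.
Subgroups by order — order 1: 1; order 2: 7; order 3: 1; order 4: 3; order 6: 3; order 12: 1.
Total: 1 + 7 + 1 + 3 + 3 + 1 = 16.

16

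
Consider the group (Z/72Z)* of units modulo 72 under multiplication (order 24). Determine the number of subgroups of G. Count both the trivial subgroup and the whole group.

32

|G| = 24, so by Lagrange every subgroup order divides 24. Divisors: 1, 2, 3, 4, 6, 8, 12, 24.
Subgroups by order — order 1: 1; order 2: 7; order 3: 1; order 4: 7; order 6: 7; order 8: 1; order 12: 7; order 24: 1.
Total: 1 + 7 + 1 + 7 + 7 + 1 + 7 + 1 = 32.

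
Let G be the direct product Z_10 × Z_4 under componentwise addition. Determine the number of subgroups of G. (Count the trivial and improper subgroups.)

16

|G| = 40, so by Lagrange every subgroup order divides 40. Divisors: 1, 2, 4, 5, 8, 10, 20, 40.
Subgroups by order — order 1: 1; order 2: 3; order 4: 3; order 5: 1; order 8: 1; order 10: 3; order 20: 3; order 40: 1.
Total: 1 + 3 + 3 + 1 + 1 + 3 + 3 + 1 = 16.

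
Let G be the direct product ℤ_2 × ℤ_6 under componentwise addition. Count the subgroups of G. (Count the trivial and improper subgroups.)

|G| = 12, so by Lagrange every subgroup order divides 12. Divisors: 1, 2, 3, 4, 6, 12.
Subgroups by order — order 1: 1; order 2: 3; order 3: 1; order 4: 1; order 6: 3; order 12: 1.
Total: 1 + 3 + 1 + 1 + 3 + 1 = 10.

10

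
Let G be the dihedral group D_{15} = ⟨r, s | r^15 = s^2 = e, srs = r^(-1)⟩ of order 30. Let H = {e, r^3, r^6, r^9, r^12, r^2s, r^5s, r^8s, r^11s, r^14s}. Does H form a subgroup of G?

|H| = 10 divides |G| = 30, consistent with Lagrange.
H contains the identity, every element's inverse is in H, and H is closed under ·: it is a subgroup.

Yes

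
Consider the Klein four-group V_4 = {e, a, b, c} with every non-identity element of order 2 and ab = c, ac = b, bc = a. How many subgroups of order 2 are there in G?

|G| = 4 and 2 | 4, so subgroups of order 2 are possible by Lagrange.
The subgroups of order 2 are: {e, a}; {e, b}; {e, c}.
So G has 3 subgroups of order 2.

3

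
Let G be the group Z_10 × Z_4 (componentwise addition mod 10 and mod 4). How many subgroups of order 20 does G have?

3

|G| = 40 and 20 | 40, so subgroups of order 20 are possible by Lagrange.
The subgroups of order 20 are: {(0,0), (0,1), (0,2), (0,3), (2,0), (2,1), (2,2), (2,3), (4,0), (4,1), (4,2), (4,3), (6,0), (6,1), (6,2), (6,3), (8,0), (8,1), (8,2), (8,3)}; {(0,0), (0,2), (1,0), (1,2), (2,0), (2,2), (3,0), (3,2), (4,0), (4,2), (5,0), (5,2), (6,0), (6,2), (7,0), (7,2), (8,0), (8,2), (9,0), (9,2)}; {(0,0), (0,2), (1,1), (1,3), (2,0), (2,2), (3,1), (3,3), (4,0), (4,2), (5,1), (5,3), (6,0), (6,2), (7,1), (7,3), (8,0), (8,2), (9,1), (9,3)}.
So G has 3 subgroups of order 20.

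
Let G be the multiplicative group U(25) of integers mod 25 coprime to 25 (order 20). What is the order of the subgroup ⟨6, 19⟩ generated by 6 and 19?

|⟨6⟩| = 5 and |⟨19⟩| = 10, so |H| is a multiple of lcm(5, 10) = 10 and divides |G| = 20.
Closing under the operation: H = {1, 4, 6, 9, 11, 14, 16, 19, 21, 24}, so |H| = 10.

10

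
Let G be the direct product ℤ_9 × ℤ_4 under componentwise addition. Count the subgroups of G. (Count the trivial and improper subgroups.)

9

|G| = 36, so by Lagrange every subgroup order divides 36. Divisors: 1, 2, 3, 4, 6, 9, 12, 18, 36.
Subgroups by order — order 1: 1; order 2: 1; order 3: 1; order 4: 1; order 6: 1; order 9: 1; order 12: 1; order 18: 1; order 36: 1.
Total: 1 + 1 + 1 + 1 + 1 + 1 + 1 + 1 + 1 = 9.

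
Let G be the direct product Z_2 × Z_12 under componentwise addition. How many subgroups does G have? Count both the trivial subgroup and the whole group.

16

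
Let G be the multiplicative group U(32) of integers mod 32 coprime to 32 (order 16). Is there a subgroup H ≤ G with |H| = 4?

Yes

4 | 16. A subgroup of order 4 is {1, 15, 17, 31}.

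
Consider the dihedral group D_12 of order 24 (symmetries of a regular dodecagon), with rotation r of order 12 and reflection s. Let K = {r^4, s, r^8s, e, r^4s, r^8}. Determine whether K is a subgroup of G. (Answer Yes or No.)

Yes

|K| = 6 divides |G| = 24, consistent with Lagrange.
K contains the identity, every element's inverse is in K, and K is closed under ·: it is a subgroup.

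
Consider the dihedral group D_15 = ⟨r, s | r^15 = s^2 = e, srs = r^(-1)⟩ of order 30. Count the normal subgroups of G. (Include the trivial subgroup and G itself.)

5

G has 28 subgroups. Checking conjugation-invariance by order — order 1: 1/1 normal; order 2: 0/15 normal; order 3: 1/1 normal; order 5: 1/1 normal; order 6: 0/5 normal; order 10: 0/3 normal; order 15: 1/1 normal; order 30: 1/1 normal.
Total normal subgroups: 5.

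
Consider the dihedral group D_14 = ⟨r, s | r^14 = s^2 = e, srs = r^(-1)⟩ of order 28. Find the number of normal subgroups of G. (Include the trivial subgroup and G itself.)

7

G has 28 subgroups. Checking conjugation-invariance by order — order 1: 1/1 normal; order 2: 1/15 normal; order 4: 0/7 normal; order 7: 1/1 normal; order 14: 3/3 normal; order 28: 1/1 normal.
Total normal subgroups: 7.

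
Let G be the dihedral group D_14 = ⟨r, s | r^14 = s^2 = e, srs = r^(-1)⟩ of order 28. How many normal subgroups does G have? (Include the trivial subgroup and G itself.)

G has 28 subgroups. Checking conjugation-invariance by order — order 1: 1/1 normal; order 2: 1/15 normal; order 4: 0/7 normal; order 7: 1/1 normal; order 14: 3/3 normal; order 28: 1/1 normal.
Total normal subgroups: 7.

7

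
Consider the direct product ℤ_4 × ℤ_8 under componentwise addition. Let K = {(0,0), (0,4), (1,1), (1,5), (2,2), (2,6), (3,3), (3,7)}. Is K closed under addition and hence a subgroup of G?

Yes

|K| = 8 divides |G| = 32, consistent with Lagrange.
K contains the identity, every element's inverse is in K, and K is closed under +: it is a subgroup.
In fact K = ⟨(1,5)⟩.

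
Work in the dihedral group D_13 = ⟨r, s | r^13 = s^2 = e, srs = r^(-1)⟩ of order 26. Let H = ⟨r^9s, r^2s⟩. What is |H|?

26

|⟨r^9s⟩| = 2 and |⟨r^2s⟩| = 2, so |H| is a multiple of lcm(2, 2) = 2 and divides |G| = 26.
Closing {r^9s, r^2s} under the group operation gives all of G, so |H| = 26.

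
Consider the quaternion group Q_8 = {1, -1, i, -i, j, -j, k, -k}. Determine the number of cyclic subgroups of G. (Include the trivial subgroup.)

5

Each element a generates a cyclic subgroup ⟨a⟩; distinct elements may generate the same one (a cyclic group of order d has φ(d) generators).
Cyclic subgroups by order — order 1: 1; order 2: 1; order 4: 3.
Total: 5.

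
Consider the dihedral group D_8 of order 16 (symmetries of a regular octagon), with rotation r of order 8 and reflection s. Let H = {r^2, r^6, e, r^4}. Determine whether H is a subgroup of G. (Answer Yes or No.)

|H| = 4 divides |G| = 16, consistent with Lagrange.
H contains the identity, every element's inverse is in H, and H is closed under ·: it is a subgroup.
In fact H = ⟨r^6⟩.

Yes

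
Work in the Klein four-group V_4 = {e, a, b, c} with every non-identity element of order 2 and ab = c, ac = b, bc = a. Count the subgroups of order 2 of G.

3

|G| = 4 and 2 | 4, so subgroups of order 2 are possible by Lagrange.
The subgroups of order 2 are: {e, a}; {e, b}; {e, c}.
So G has 3 subgroups of order 2.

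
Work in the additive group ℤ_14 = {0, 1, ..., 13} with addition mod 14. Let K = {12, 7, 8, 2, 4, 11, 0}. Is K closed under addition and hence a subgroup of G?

No

4 ∈ K but its inverse 10 ∉ K, so K is not a subgroup.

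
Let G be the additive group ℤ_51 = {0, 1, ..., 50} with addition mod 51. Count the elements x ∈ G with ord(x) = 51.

In a cyclic group of order 51, the number of elements of order d (for d | 51) is φ(d).
φ(51) = 32.

32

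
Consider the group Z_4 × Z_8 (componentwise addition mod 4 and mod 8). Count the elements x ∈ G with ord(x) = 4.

An element (a,b) has order lcm(ord(a), ord(b)); count pairs with lcm equal to 4.
Enumerating gives 12 such elements.

12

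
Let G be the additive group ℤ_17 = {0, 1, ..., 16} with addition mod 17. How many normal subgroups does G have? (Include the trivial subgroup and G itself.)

2

G is abelian, so every subgroup is normal.
G has 2 subgroups in total, hence 2 normal subgroups.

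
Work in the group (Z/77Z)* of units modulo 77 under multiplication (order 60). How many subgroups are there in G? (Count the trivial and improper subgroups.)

|G| = 60, so by Lagrange every subgroup order divides 60. Divisors: 1, 2, 3, 4, 5, 6, 10, 12, 15, 20, 30, 60.
Subgroups by order — order 1: 1; order 2: 3; order 3: 1; order 4: 1; order 5: 1; order 6: 3; order 10: 3; order 12: 1; order 15: 1; order 20: 1; order 30: 3; order 60: 1.
Total: 1 + 3 + 1 + 1 + 1 + 3 + 3 + 1 + 1 + 1 + 3 + 1 = 20.

20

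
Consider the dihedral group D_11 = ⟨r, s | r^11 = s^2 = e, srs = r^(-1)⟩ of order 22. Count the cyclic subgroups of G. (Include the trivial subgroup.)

Each element a generates a cyclic subgroup ⟨a⟩; distinct elements may generate the same one (a cyclic group of order d has φ(d) generators).
Cyclic subgroups by order — order 1: 1; order 2: 11; order 11: 1.
Total: 13.

13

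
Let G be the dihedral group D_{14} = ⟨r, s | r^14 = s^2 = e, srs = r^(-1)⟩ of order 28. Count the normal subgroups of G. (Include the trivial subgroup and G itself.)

7

G has 28 subgroups. Checking conjugation-invariance by order — order 1: 1/1 normal; order 2: 1/15 normal; order 4: 0/7 normal; order 7: 1/1 normal; order 14: 3/3 normal; order 28: 1/1 normal.
Total normal subgroups: 7.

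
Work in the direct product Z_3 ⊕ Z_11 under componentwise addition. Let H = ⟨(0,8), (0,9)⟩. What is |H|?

|⟨(0,8)⟩| = 11 and |⟨(0,9)⟩| = 11, so |H| is a multiple of lcm(11, 11) = 11 and divides |G| = 33.
Closing under the operation: H = {(0,0), (0,1), (0,2), (0,3), (0,4), (0,5), (0,6), (0,7), (0,8), (0,9), (0,10)}, so |H| = 11.

11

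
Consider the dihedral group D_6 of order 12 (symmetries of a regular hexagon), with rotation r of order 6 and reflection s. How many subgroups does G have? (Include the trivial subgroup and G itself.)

|G| = 12, so by Lagrange every subgroup order divides 12. Divisors: 1, 2, 3, 4, 6, 12.
Subgroups by order — order 1: 1; order 2: 7; order 3: 1; order 4: 3; order 6: 3; order 12: 1.
Total: 1 + 7 + 1 + 3 + 3 + 1 = 16.

16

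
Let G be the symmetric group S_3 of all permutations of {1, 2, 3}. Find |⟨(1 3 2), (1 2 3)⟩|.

|⟨(1 3 2)⟩| = 3 and |⟨(1 2 3)⟩| = 3, so |H| is a multiple of lcm(3, 3) = 3 and divides |G| = 6.
Closing under the operation: H = {e, (1 2 3), (1 3 2)}, so |H| = 3.

3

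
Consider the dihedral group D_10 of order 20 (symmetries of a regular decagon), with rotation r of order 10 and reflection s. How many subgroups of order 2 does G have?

11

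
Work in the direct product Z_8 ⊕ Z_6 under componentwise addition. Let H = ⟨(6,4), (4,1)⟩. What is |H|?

|⟨(6,4)⟩| = 12 and |⟨(4,1)⟩| = 6, so |H| is a multiple of lcm(12, 6) = 12 and divides |G| = 48.
Closing under the operation: H = {(0,0), (0,1), (0,2), (0,3), (0,4), (0,5), (2,0), (2,1), (2,2), (2,3), (2,4), (2,5), (4,0), (4,1), (4,2), (4,3), (4,4), (4,5), (6,0), (6,1), (6,2), (6,3), (6,4), (6,5)}, so |H| = 24.

24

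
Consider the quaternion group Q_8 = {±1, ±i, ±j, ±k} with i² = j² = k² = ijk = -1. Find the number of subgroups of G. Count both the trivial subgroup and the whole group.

|G| = 8, so by Lagrange every subgroup order divides 8. Divisors: 1, 2, 4, 8.
Subgroups by order — order 1: 1; order 2: 1; order 4: 3; order 8: 1.
Total: 1 + 1 + 3 + 1 = 6.

6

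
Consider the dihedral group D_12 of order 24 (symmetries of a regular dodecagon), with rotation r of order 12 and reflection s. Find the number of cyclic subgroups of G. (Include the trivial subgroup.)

18

Each element a generates a cyclic subgroup ⟨a⟩; distinct elements may generate the same one (a cyclic group of order d has φ(d) generators).
Cyclic subgroups by order — order 1: 1; order 2: 13; order 3: 1; order 4: 1; order 6: 1; order 12: 1.
Total: 18.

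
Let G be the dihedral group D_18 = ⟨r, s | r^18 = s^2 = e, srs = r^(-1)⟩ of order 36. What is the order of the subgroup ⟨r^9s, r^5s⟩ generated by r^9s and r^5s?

18

|⟨r^9s⟩| = 2 and |⟨r^5s⟩| = 2, so |H| is a multiple of lcm(2, 2) = 2 and divides |G| = 36.
Closing under the operation: H = {e, r^2, r^4, r^6, r^8, r^10, r^12, r^14, r^16, rs, r^3s, r^5s, r^7s, r^9s, r^11s, r^13s, r^15s, r^17s}, so |H| = 18.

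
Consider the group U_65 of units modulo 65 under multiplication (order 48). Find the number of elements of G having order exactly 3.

The elements of order 3 are: 16, 61.
That's 2.

2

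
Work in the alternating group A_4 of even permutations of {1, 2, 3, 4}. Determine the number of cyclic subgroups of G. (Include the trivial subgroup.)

A cyclic subgroup of order d is generated by each of its φ(d) elements of order d, so the cyclic subgroups of order d number (#elements of order d)/φ(d).
Cyclic subgroups by order — order 1: 1; order 2: 3; order 3: 4.
Total: 8.

8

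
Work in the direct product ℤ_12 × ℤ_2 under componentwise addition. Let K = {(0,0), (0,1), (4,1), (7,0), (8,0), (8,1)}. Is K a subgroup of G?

No

(7,0) ∈ K but its inverse (5,0) ∉ K, so K is not a subgroup.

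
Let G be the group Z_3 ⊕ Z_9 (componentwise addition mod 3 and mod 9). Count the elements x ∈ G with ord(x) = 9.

An element (a,b) has order lcm(ord(a), ord(b)); count pairs with lcm equal to 9.
Enumerating gives 18 such elements.

18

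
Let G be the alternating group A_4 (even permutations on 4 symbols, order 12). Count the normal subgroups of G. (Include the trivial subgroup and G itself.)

G has 10 subgroups. Checking conjugation-invariance by order — order 1: 1/1 normal; order 2: 0/3 normal; order 3: 0/4 normal; order 4: 1/1 normal; order 12: 1/1 normal.
Total normal subgroups: 3.

3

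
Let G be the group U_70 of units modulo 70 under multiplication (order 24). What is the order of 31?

6

Compute successive powers of 31 mod 70: 31, 51, 41, 11, 61, 1; 31^6 ≡ 1 (mod 70).
So |⟨31⟩| = 6.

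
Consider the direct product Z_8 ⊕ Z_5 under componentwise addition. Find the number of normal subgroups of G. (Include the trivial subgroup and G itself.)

G is abelian, so every subgroup is normal.
G has 8 subgroups in total, hence 8 normal subgroups.

8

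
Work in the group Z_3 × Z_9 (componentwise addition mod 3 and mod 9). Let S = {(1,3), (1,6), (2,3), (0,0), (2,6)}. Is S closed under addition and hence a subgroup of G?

No

|S| = 5 does not divide |G| = 27, so by Lagrange S is not a subgroup.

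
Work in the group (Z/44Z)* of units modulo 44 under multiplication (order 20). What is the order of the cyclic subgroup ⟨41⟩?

10

Compute successive powers of 41 mod 44: 41, 9, 17, 37, 21, 25, 13, 5, …; 41^10 ≡ 1 (mod 44).
So |⟨41⟩| = 10.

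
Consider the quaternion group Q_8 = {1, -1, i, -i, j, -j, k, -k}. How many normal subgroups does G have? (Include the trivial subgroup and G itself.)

G has 6 subgroups. Checking conjugation-invariance by order — order 1: 1/1 normal; order 2: 1/1 normal; order 4: 3/3 normal; order 8: 1/1 normal.
Total normal subgroups: 6.

6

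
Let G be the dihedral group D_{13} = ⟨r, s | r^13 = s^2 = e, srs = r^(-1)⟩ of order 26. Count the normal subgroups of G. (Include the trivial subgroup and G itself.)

3

G has 16 subgroups. Checking conjugation-invariance by order — order 1: 1/1 normal; order 2: 0/13 normal; order 13: 1/1 normal; order 26: 1/1 normal.
Total normal subgroups: 3.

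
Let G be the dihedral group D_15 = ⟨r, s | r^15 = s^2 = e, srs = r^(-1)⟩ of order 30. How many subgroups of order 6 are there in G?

5

|G| = 30 and 6 | 30, so subgroups of order 6 are possible by Lagrange.
The subgroups of order 6 are: {e, r^5, r^10, s, r^5s, r^10s}; {e, r^5, r^10, rs, r^6s, r^11s}; {e, r^5, r^10, r^2s, r^7s, r^12s}; {e, r^5, r^10, r^3s, r^8s, r^13s}; … (5 in all).
So G has 5 subgroups of order 6.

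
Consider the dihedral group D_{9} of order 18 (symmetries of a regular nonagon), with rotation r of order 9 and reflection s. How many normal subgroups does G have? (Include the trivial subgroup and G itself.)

4

G has 16 subgroups. Checking conjugation-invariance by order — order 1: 1/1 normal; order 2: 0/9 normal; order 3: 1/1 normal; order 6: 0/3 normal; order 9: 1/1 normal; order 18: 1/1 normal.
Total normal subgroups: 4.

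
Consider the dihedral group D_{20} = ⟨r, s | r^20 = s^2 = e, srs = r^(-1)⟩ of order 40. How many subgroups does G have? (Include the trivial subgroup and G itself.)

|G| = 40, so by Lagrange every subgroup order divides 40. Divisors: 1, 2, 4, 5, 8, 10, 20, 40.
Subgroups by order — order 1: 1; order 2: 21; order 4: 11; order 5: 1; order 8: 5; order 10: 5; order 20: 3; order 40: 1.
Total: 1 + 21 + 11 + 1 + 5 + 5 + 3 + 1 = 48.

48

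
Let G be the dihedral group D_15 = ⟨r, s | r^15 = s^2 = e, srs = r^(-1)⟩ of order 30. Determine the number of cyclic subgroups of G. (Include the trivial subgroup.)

19

Group the elements of G by the cyclic subgroup they generate; each cyclic subgroup of order d accounts for φ(d) elements.
Cyclic subgroups by order — order 1: 1; order 2: 15; order 3: 1; order 5: 1; order 15: 1.
Total: 19.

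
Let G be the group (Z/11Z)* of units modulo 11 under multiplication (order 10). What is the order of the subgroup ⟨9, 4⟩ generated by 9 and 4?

|⟨9⟩| = 5 and |⟨4⟩| = 5, so |H| is a multiple of lcm(5, 5) = 5 and divides |G| = 10.
Closing under the operation: H = {1, 3, 4, 5, 9}, so |H| = 5.

5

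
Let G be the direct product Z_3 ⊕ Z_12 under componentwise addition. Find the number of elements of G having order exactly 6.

An element (a,b) has order lcm(ord(a), ord(b)); count pairs with lcm equal to 6.
Enumerating gives 8 such elements.

8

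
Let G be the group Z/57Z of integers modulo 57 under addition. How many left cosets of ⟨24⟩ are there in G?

3

|⟨24⟩| = 19 and |G| = 57.
By Lagrange, [G : H] = |G|/|H| = 57/19 = 3.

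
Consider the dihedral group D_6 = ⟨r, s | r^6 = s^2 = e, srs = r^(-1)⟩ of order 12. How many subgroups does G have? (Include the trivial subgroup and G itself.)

16

|G| = 12, so by Lagrange every subgroup order divides 12. Divisors: 1, 2, 3, 4, 6, 12.
Subgroups by order — order 1: 1; order 2: 7; order 3: 1; order 4: 3; order 6: 3; order 12: 1.
Total: 1 + 7 + 1 + 3 + 3 + 1 = 16.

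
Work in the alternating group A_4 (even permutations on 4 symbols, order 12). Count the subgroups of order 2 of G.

|G| = 12 and 2 | 12, so subgroups of order 2 are possible by Lagrange.
The subgroups of order 2 are: {e, (1 2)(3 4)}; {e, (1 3)(2 4)}; {e, (1 4)(2 3)}.
So G has 3 subgroups of order 2.

3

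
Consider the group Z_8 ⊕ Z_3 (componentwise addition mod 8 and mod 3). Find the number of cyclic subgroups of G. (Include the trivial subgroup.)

8

Each element a generates a cyclic subgroup ⟨a⟩; distinct elements may generate the same one (a cyclic group of order d has φ(d) generators).
Cyclic subgroups by order — order 1: 1; order 2: 1; order 3: 1; order 4: 1; order 6: 1; order 8: 1; order 12: 1; order 24: 1.
Total: 8.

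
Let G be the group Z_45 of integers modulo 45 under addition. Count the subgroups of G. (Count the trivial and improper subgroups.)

Subgroups of the cyclic group Z_45 correspond bijectively to divisors of 45.
Divisors of 45: 1, 3, 5, 9, 15, 45.
So Z_45 has 6 subgroups.

6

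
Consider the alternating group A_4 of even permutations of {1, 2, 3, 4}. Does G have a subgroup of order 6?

6 | 12, so Lagrange does not rule it out; but checking all subgroups of G, none has order 6.
(A_4 is the standard example that the converse of Lagrange fails.)

No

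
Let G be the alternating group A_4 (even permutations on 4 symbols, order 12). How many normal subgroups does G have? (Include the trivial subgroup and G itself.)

G has 10 subgroups. Checking conjugation-invariance by order — order 1: 1/1 normal; order 2: 0/3 normal; order 3: 0/4 normal; order 4: 1/1 normal; order 12: 1/1 normal.
Total normal subgroups: 3.

3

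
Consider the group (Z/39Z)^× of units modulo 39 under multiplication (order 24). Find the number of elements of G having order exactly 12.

The elements of order 12 are: 2, 7, 11, 19, 20, 28, 32, 37.
That's 8.

8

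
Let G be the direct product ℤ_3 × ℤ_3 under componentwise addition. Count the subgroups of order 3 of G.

|G| = 9 and 3 | 9, so subgroups of order 3 are possible by Lagrange.
The subgroups of order 3 are: {(0,0), (0,1), (0,2)}; {(0,0), (1,0), (2,0)}; {(0,0), (1,1), (2,2)}; {(0,0), (1,2), (2,1)}.
So G has 4 subgroups of order 3.

4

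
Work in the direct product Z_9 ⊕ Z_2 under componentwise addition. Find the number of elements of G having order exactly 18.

6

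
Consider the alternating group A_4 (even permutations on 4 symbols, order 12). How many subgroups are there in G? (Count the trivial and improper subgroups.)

|G| = 12, so by Lagrange every subgroup order divides 12. Divisors: 1, 2, 3, 4, 6, 12.
Subgroups by order — order 1: 1; order 2: 3; order 3: 4; order 4: 1; order 6: 0; order 12: 1.
Total: 1 + 3 + 4 + 1 + 0 + 1 = 10.

10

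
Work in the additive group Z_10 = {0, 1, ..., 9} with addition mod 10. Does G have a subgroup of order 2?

Yes

2 | 10. A subgroup of order 2 is {0, 5}.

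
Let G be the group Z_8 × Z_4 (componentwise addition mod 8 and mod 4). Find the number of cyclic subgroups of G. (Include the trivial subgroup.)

A cyclic subgroup of order d is generated by each of its φ(d) elements of order d, so the cyclic subgroups of order d number (#elements of order d)/φ(d).
Cyclic subgroups by order — order 1: 1; order 2: 3; order 4: 6; order 8: 4.
Total: 14.

14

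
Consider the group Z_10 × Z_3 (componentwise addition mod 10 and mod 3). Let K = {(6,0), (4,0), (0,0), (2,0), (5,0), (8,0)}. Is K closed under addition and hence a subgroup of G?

Closure fails: (4,0) + (5,0) = (9,0) ∉ K. So K is not a subgroup.

No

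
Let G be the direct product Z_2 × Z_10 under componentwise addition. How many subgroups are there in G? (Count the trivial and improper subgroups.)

|G| = 20, so by Lagrange every subgroup order divides 20. Divisors: 1, 2, 4, 5, 10, 20.
Subgroups by order — order 1: 1; order 2: 3; order 4: 1; order 5: 1; order 10: 3; order 20: 1.
Total: 1 + 3 + 1 + 1 + 3 + 1 = 10.

10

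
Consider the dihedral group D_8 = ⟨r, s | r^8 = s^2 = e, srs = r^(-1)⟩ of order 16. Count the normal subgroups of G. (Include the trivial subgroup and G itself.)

7

G has 19 subgroups. Checking conjugation-invariance by order — order 1: 1/1 normal; order 2: 1/9 normal; order 4: 1/5 normal; order 8: 3/3 normal; order 16: 1/1 normal.
Total normal subgroups: 7.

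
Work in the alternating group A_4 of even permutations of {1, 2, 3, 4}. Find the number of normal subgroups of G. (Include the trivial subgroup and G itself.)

3

G has 10 subgroups. Checking conjugation-invariance by order — order 1: 1/1 normal; order 2: 0/3 normal; order 3: 0/4 normal; order 4: 1/1 normal; order 12: 1/1 normal.
Total normal subgroups: 3.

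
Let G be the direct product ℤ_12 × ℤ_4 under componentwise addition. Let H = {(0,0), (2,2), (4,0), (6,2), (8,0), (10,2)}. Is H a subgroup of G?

|H| = 6 divides |G| = 48, consistent with Lagrange.
H contains the identity, every element's inverse is in H, and H is closed under +: it is a subgroup.
In fact H = ⟨(10,2)⟩.

Yes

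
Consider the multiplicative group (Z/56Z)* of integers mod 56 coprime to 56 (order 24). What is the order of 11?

6

Compute successive powers of 11 mod 56: 11, 9, 43, 25, 51, 1; 11^6 ≡ 1 (mod 56).
So |⟨11⟩| = 6.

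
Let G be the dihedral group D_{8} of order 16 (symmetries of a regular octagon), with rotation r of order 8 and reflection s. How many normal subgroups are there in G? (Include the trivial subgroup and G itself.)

G has 19 subgroups. Checking conjugation-invariance by order — order 1: 1/1 normal; order 2: 1/9 normal; order 4: 1/5 normal; order 8: 3/3 normal; order 16: 1/1 normal.
Total normal subgroups: 7.

7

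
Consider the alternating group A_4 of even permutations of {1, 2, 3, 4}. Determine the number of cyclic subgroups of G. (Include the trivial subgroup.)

Each element a generates a cyclic subgroup ⟨a⟩; distinct elements may generate the same one (a cyclic group of order d has φ(d) generators).
Cyclic subgroups by order — order 1: 1; order 2: 3; order 3: 4.
Total: 8.

8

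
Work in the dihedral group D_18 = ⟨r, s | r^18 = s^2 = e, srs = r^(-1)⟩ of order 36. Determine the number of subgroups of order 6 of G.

7

|G| = 36 and 6 | 36, so subgroups of order 6 are possible by Lagrange.
The subgroups of order 6 are: {e, r^6, r^12, r^4s, r^10s, r^16s}; {e, r^6, r^12, r^5s, r^11s, r^17s}; {e, r^6, r^12, s, r^6s, r^12s}; {e, r^6, r^12, rs, r^7s, r^13s}; … (7 in all).
So G has 7 subgroups of order 6.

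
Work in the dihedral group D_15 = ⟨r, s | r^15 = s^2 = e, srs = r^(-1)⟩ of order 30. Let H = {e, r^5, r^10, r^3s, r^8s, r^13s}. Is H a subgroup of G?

Yes

|H| = 6 divides |G| = 30, consistent with Lagrange.
H contains the identity, every element's inverse is in H, and H is closed under ·: it is a subgroup.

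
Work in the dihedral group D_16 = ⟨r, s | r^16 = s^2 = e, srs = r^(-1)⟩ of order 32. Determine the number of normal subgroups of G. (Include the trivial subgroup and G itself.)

8

G has 36 subgroups. Checking conjugation-invariance by order — order 1: 1/1 normal; order 2: 1/17 normal; order 4: 1/9 normal; order 8: 1/5 normal; order 16: 3/3 normal; order 32: 1/1 normal.
Total normal subgroups: 8.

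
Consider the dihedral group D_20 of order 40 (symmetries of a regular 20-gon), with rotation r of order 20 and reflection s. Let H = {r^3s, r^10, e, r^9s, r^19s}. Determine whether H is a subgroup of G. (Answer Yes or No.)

No

Closure fails: r^10 · r^3s = r^13s ∉ H. So H is not a subgroup.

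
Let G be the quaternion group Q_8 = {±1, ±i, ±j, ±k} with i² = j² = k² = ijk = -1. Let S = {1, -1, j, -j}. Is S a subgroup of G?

|S| = 4 divides |G| = 8, consistent with Lagrange.
S contains the identity, every element's inverse is in S, and S is closed under ·: it is a subgroup.
In fact S = ⟨j⟩.

Yes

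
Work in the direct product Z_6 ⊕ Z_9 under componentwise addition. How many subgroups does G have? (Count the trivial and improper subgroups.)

20

|G| = 54, so by Lagrange every subgroup order divides 54. Divisors: 1, 2, 3, 6, 9, 18, 27, 54.
Subgroups by order — order 1: 1; order 2: 1; order 3: 4; order 6: 4; order 9: 4; order 18: 4; order 27: 1; order 54: 1.
Total: 1 + 1 + 4 + 4 + 4 + 4 + 1 + 1 = 20.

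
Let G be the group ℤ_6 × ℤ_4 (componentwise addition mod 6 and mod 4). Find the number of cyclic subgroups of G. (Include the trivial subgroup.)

A cyclic subgroup of order d is generated by each of its φ(d) elements of order d, so the cyclic subgroups of order d number (#elements of order d)/φ(d).
Cyclic subgroups by order — order 1: 1; order 2: 3; order 3: 1; order 4: 2; order 6: 3; order 12: 2.
Total: 12.

12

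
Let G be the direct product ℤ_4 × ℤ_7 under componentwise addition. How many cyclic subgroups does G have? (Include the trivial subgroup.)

Each element a generates a cyclic subgroup ⟨a⟩; distinct elements may generate the same one (a cyclic group of order d has φ(d) generators).
Cyclic subgroups by order — order 1: 1; order 2: 1; order 4: 1; order 7: 1; order 14: 1; order 28: 1.
Total: 6.

6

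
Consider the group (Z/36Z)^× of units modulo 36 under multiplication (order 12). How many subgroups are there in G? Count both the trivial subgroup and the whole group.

10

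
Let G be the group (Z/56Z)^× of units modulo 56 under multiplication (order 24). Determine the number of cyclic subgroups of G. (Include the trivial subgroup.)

A cyclic subgroup of order d is generated by each of its φ(d) elements of order d, so the cyclic subgroups of order d number (#elements of order d)/φ(d).
Cyclic subgroups by order — order 1: 1; order 2: 7; order 3: 1; order 6: 7.
Total: 16.

16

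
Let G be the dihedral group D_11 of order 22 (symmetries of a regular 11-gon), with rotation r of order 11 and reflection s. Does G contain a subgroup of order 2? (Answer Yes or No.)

Yes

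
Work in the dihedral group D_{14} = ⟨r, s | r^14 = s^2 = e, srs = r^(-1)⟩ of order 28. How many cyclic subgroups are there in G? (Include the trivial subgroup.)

18

Each element a generates a cyclic subgroup ⟨a⟩; distinct elements may generate the same one (a cyclic group of order d has φ(d) generators).
Cyclic subgroups by order — order 1: 1; order 2: 15; order 7: 1; order 14: 1.
Total: 18.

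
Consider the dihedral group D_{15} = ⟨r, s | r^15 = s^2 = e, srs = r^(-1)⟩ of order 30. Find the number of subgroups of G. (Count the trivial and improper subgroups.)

|G| = 30, so by Lagrange every subgroup order divides 30. Divisors: 1, 2, 3, 5, 6, 10, 15, 30.
Subgroups by order — order 1: 1; order 2: 15; order 3: 1; order 5: 1; order 6: 5; order 10: 3; order 15: 1; order 30: 1.
Total: 1 + 15 + 1 + 1 + 5 + 3 + 1 + 1 = 28.

28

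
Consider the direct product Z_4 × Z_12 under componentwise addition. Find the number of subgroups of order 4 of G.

7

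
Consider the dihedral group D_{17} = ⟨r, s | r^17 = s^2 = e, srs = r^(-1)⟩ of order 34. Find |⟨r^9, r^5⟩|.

17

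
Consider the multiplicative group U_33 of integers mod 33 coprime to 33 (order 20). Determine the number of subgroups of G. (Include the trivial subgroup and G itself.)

10

|G| = 20, so by Lagrange every subgroup order divides 20. Divisors: 1, 2, 4, 5, 10, 20.
Subgroups by order — order 1: 1; order 2: 3; order 4: 1; order 5: 1; order 10: 3; order 20: 1.
Total: 1 + 3 + 1 + 1 + 3 + 1 = 10.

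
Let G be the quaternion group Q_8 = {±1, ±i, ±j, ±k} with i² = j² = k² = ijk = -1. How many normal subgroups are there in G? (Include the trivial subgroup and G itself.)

6

G has 6 subgroups. Checking conjugation-invariance by order — order 1: 1/1 normal; order 2: 1/1 normal; order 4: 3/3 normal; order 8: 1/1 normal.
Total normal subgroups: 6.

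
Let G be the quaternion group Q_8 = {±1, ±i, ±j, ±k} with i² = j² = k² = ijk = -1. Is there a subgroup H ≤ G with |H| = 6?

No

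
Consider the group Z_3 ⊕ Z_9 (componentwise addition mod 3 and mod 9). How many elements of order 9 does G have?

An element (a,b) has order lcm(ord(a), ord(b)); count pairs with lcm equal to 9.
Enumerating gives 18 such elements.

18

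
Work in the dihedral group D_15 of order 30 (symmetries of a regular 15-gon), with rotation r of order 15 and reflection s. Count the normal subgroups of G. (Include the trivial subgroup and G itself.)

G has 28 subgroups. Checking conjugation-invariance by order — order 1: 1/1 normal; order 2: 0/15 normal; order 3: 1/1 normal; order 5: 1/1 normal; order 6: 0/5 normal; order 10: 0/3 normal; order 15: 1/1 normal; order 30: 1/1 normal.
Total normal subgroups: 5.

5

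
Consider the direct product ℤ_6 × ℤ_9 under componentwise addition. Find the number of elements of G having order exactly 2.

1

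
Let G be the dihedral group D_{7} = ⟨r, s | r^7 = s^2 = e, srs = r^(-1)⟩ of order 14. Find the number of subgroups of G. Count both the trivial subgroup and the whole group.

10

|G| = 14, so by Lagrange every subgroup order divides 14. Divisors: 1, 2, 7, 14.
Subgroups by order — order 1: 1; order 2: 7; order 7: 1; order 14: 1.
Total: 1 + 7 + 1 + 1 = 10.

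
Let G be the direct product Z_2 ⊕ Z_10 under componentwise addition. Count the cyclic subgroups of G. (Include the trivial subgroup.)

8

A cyclic subgroup of order d is generated by each of its φ(d) elements of order d, so the cyclic subgroups of order d number (#elements of order d)/φ(d).
Cyclic subgroups by order — order 1: 1; order 2: 3; order 5: 1; order 10: 3.
Total: 8.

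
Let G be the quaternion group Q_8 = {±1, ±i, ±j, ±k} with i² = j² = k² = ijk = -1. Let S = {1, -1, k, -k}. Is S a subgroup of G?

|S| = 4 divides |G| = 8, consistent with Lagrange.
S contains the identity, every element's inverse is in S, and S is closed under ·: it is a subgroup.
In fact S = ⟨-k⟩.

Yes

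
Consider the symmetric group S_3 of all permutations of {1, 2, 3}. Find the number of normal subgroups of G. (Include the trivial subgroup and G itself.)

G has 6 subgroups. Checking conjugation-invariance by order — order 1: 1/1 normal; order 2: 0/3 normal; order 3: 1/1 normal; order 6: 1/1 normal.
Total normal subgroups: 3.

3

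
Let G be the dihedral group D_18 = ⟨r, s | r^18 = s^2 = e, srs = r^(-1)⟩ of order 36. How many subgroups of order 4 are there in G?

|G| = 36 and 4 | 36, so subgroups of order 4 are possible by Lagrange.
The subgroups of order 4 are: {e, r^9, rs, r^10s}; {e, r^9, r^2s, r^11s}; {e, r^9, r^3s, r^12s}; {e, r^9, r^4s, r^13s}; … (9 in all).
So G has 9 subgroups of order 4.

9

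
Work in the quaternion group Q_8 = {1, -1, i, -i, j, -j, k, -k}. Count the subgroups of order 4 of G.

3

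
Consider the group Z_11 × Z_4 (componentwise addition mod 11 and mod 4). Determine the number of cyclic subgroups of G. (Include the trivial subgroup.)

6

Group the elements of G by the cyclic subgroup they generate; each cyclic subgroup of order d accounts for φ(d) elements.
Cyclic subgroups by order — order 1: 1; order 2: 1; order 4: 1; order 11: 1; order 22: 1; order 44: 1.
Total: 6.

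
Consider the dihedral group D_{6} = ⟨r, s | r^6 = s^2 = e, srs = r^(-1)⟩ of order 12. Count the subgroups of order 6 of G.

|G| = 12 and 6 | 12, so subgroups of order 6 are possible by Lagrange.
The subgroups of order 6 are: {e, r, r^2, r^3, r^4, r^5}; {e, r^2, r^4, s, r^2s, r^4s}; {e, r^2, r^4, rs, r^3s, r^5s}.
So G has 3 subgroups of order 6.

3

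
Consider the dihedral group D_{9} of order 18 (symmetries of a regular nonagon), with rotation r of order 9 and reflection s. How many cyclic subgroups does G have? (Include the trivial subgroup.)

Each element a generates a cyclic subgroup ⟨a⟩; distinct elements may generate the same one (a cyclic group of order d has φ(d) generators).
Cyclic subgroups by order — order 1: 1; order 2: 9; order 3: 1; order 9: 1.
Total: 12.

12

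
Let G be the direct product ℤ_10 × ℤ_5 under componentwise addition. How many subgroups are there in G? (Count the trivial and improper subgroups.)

16

|G| = 50, so by Lagrange every subgroup order divides 50. Divisors: 1, 2, 5, 10, 25, 50.
Subgroups by order — order 1: 1; order 2: 1; order 5: 6; order 10: 6; order 25: 1; order 50: 1.
Total: 1 + 1 + 6 + 6 + 1 + 1 = 16.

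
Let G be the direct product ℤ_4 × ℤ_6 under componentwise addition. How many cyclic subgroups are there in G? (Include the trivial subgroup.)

12

Group the elements of G by the cyclic subgroup they generate; each cyclic subgroup of order d accounts for φ(d) elements.
Cyclic subgroups by order — order 1: 1; order 2: 3; order 3: 1; order 4: 2; order 6: 3; order 12: 2.
Total: 12.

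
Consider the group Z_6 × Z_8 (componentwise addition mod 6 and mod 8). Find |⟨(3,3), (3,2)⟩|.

|⟨(3,3)⟩| = 8 and |⟨(3,2)⟩| = 4, so |H| is a multiple of lcm(8, 4) = 8 and divides |G| = 48.
Closing under the operation: H = {(0,0), (0,1), (0,2), (0,3), (0,4), (0,5), (0,6), (0,7), (3,0), (3,1), (3,2), (3,3), (3,4), (3,5), (3,6), (3,7)}, so |H| = 16.

16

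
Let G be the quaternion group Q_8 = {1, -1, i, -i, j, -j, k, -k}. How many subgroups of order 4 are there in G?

3

|G| = 8 and 4 | 8, so subgroups of order 4 are possible by Lagrange.
The subgroups of order 4 are: {1, -1, i, -i}; {1, -1, j, -j}; {1, -1, k, -k}.
So G has 3 subgroups of order 4.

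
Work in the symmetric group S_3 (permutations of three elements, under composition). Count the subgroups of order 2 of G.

3

|G| = 6 and 2 | 6, so subgroups of order 2 are possible by Lagrange.
The subgroups of order 2 are: {e, (1 2)}; {e, (1 3)}; {e, (2 3)}.
So G has 3 subgroups of order 2.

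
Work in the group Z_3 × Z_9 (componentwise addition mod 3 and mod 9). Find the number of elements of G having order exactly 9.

18

An element (a,b) has order lcm(ord(a), ord(b)); count pairs with lcm equal to 9.
Enumerating gives 18 such elements.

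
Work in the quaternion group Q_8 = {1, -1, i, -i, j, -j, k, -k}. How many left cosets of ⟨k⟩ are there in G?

2

|⟨k⟩| = 4 and |G| = 8.
By Lagrange, [G : H] = |G|/|H| = 8/4 = 2.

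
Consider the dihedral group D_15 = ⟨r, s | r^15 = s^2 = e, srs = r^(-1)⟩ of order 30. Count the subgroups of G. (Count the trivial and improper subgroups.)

|G| = 30, so by Lagrange every subgroup order divides 30. Divisors: 1, 2, 3, 5, 6, 10, 15, 30.
Subgroups by order — order 1: 1; order 2: 15; order 3: 1; order 5: 1; order 6: 5; order 10: 3; order 15: 1; order 30: 1.
Total: 1 + 15 + 1 + 1 + 5 + 3 + 1 + 1 = 28.

28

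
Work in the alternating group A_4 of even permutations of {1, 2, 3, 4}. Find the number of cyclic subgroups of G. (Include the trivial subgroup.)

Each element a generates a cyclic subgroup ⟨a⟩; distinct elements may generate the same one (a cyclic group of order d has φ(d) generators).
Cyclic subgroups by order — order 1: 1; order 2: 3; order 3: 4.
Total: 8.

8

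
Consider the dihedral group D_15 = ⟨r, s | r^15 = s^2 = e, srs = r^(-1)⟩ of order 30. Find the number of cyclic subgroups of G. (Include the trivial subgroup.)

Each element a generates a cyclic subgroup ⟨a⟩; distinct elements may generate the same one (a cyclic group of order d has φ(d) generators).
Cyclic subgroups by order — order 1: 1; order 2: 15; order 3: 1; order 5: 1; order 15: 1.
Total: 19.

19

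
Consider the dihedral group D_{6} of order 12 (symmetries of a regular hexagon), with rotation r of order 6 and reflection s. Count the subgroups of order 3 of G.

1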